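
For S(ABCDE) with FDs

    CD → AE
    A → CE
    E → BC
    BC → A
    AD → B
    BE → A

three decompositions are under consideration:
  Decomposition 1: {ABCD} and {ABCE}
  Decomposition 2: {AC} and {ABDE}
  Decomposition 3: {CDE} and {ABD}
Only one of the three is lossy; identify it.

Decomposition 3

Decomposition 1: common = {ABC}, closure = {ABCE} → lossless.
Decomposition 2: common = {A}, closure = {ABCE} → lossless.
Decomposition 3: common = {D}, closure = {D} → lossy.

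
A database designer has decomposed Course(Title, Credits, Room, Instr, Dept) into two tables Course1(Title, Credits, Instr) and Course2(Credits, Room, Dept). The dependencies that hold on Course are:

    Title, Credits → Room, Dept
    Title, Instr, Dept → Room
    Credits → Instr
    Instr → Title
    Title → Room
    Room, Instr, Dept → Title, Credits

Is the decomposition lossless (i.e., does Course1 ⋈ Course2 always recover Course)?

Yes

Common attributes: Course1 ∩ Course2 = {Credits}.
Closure of {Credits}: Credits → Instr applies, adding Instr; Instr → Title applies, adding Title; Title → Room applies, adding Room; Title, Credits → Room, Dept applies, adding Dept. So (Credits)⁺ = {Title, Credits, Room, Instr, Dept}.
This closure contains every attribute of Course1, so Course1 ∩ Course2 → Course1. The join is lossless.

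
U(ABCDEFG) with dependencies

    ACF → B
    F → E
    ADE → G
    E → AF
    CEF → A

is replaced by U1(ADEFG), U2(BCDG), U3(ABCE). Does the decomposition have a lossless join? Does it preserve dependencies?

Lossless test (chase): Rows 1 and 3 agree on E; apply E→AF and equate their AF entries. No row becomes fully distinguished — the join is lossy.
Dependency preservation: ACF → B; CEF → A are not contained in any single fragment, but the restricted closure of each left-hand side across the fragments still reaches the right-hand side; the remaining FDs each lie inside some fragment. All dependencies are preserved.

lossy but dependency-preserving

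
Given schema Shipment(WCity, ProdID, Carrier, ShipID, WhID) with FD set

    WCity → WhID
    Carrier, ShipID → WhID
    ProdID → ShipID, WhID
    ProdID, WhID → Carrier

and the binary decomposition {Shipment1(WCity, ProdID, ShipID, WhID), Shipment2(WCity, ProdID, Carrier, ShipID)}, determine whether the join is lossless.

Common attributes: Shipment1 ∩ Shipment2 = {WCity, ProdID, ShipID}.
Closure of {WCity, ProdID, ShipID}: WCity → WhID applies, adding WhID; ProdID, WhID → Carrier applies, adding Carrier. So (WCity, ProdID, ShipID)⁺ = {WCity, ProdID, Carrier, ShipID, WhID}.
This closure contains every attribute of Shipment1, so Shipment1 ∩ Shipment2 → Shipment1. The join is lossless.

Yes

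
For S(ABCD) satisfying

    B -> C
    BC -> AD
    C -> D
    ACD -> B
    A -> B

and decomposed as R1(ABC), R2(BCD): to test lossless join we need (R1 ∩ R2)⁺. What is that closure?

R1 ∩ R2 = {BC}.
BC → AD applies, adding AD
Closure: {ABCD}.

ABCD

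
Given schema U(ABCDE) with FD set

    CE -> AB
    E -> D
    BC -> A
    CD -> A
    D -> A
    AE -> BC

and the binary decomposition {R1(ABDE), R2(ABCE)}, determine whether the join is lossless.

Yes

Common attributes: R1 ∩ R2 = {ABE}.
Closure of {ABE}: E → D applies, adding D; AE → BC applies, adding C. So (ABE)⁺ = {ABCDE}.
This closure contains every attribute of R1, so R1 ∩ R2 → R1. The join is lossless.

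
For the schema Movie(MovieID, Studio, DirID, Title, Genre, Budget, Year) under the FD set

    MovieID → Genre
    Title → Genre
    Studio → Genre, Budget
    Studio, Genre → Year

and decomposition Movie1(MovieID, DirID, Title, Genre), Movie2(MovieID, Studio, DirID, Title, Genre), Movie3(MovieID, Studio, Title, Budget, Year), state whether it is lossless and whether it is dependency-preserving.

Lossless test (chase): Rows 1 and 3 agree on MovieID; apply MovieID→Genre and equate their Genre entries. Rows 2 and 3 agree on Studio; apply Studio→Genre, Budget and equate their Genre, Budget entries. Rows 2 and 3 agree on Studio, Genre; apply Studio, Genre→Year and equate their Year entries. Row 2 is now all distinguished symbols — the join is lossless.
Dependency preservation: Studio → Genre, Budget; Studio, Genre → Year are not contained in any single fragment, but the restricted closure of each left-hand side across the fragments still reaches the right-hand side; the remaining FDs each lie inside some fragment. All dependencies are preserved.

lossless and dependency-preserving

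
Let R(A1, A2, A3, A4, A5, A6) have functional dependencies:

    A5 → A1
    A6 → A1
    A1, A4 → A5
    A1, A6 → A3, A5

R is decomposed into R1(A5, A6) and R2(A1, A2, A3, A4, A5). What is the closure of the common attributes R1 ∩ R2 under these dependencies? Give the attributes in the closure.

A1, A5

R1 ∩ R2 = {A5}.
A5 → A1 applies, adding A1
Closure: {A1, A5}.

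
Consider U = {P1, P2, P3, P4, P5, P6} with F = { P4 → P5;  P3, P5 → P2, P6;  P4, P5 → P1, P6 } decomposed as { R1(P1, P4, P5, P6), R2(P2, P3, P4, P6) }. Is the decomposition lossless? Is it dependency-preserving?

Lossless test: (P4, P6)⁺ = {P1, P4, P5, P6}, which contains all of one fragment — lossless.
Dependency preservation: the restricted closure of {P3, P5} across the fragments never reaches {P2, P6}, so P3, P5 → P2, P6 cannot be enforced without a join — not preserved.

lossless but not dependency-preserving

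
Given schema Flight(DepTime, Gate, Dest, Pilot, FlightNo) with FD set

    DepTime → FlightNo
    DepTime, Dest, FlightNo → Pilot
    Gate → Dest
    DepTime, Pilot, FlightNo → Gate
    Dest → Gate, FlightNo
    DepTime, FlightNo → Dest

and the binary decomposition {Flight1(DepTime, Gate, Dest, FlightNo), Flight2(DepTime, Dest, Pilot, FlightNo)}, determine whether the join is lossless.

Yes

Common attributes: Flight1 ∩ Flight2 = {DepTime, Dest, FlightNo}.
Closure of {DepTime, Dest, FlightNo}: DepTime, Dest, FlightNo → Pilot applies, adding Pilot; DepTime, Pilot, FlightNo → Gate applies, adding Gate. So (DepTime, Dest, FlightNo)⁺ = {DepTime, Gate, Dest, Pilot, FlightNo}.
This closure contains every attribute of Flight1, so Flight1 ∩ Flight2 → Flight1. The join is lossless.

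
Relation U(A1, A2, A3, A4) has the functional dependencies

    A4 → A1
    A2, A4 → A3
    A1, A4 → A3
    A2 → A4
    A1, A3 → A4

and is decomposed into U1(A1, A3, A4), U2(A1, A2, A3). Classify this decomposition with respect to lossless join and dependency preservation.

Lossless test: (A1, A3)⁺ = {A1, A3, A4}, which contains all of one fragment — lossless.
Dependency preservation: A2, A4 → A3; A2 → A4 are not contained in any single fragment, but the restricted closure of each left-hand side across the fragments still reaches the right-hand side; the remaining FDs each lie inside some fragment. All dependencies are preserved.

lossless and dependency-preserving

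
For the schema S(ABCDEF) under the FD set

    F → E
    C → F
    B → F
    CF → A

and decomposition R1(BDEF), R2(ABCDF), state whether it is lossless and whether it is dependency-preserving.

lossless and dependency-preserving

Lossless test: (BDF)⁺ = {BDEF}, which contains all of one fragment — lossless.
Dependency preservation: every FD's attributes lie within a single fragment, so each can be enforced locally — preserved.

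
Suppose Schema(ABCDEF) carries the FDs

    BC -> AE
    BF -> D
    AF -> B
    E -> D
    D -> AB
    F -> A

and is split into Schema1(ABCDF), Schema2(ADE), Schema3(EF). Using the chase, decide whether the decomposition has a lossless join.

No

Chase test. Columns are ABCDEF; row i has aⱼ where attribute j ∈ Schemai, else bᵢⱼ.
Initial tableau (one row per fragment):
  row 1: a1 a2 a3 a4 b15 a6
  row 2: a1 b22 b23 a4 a5 b26
  row 3: b31 b32 b33 b34 a5 a6
Rows 2 and 3 agree on E; apply E→D and equate their D entries.
Rows 1 and 2 agree on D; apply D→AB and equate their AB entries.
Rows 1 and 3 agree on D; apply D→AB and equate their AB entries.
No row becomes fully distinguished — the join is lossy.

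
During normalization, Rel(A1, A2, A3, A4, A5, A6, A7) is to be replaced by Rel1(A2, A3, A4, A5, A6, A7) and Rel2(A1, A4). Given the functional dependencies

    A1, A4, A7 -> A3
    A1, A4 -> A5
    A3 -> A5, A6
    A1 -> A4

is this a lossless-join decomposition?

Common attributes: Rel1 ∩ Rel2 = {A4}.
No dependency enlarges {A4}, so (A4)⁺ = {A4}.
The closure contains neither all of Rel1 = {A2, A3, A4, A5, A6, A7} nor all of Rel2 = {A1, A4}, so the common attributes are not a superkey of either fragment. The join is lossy.

No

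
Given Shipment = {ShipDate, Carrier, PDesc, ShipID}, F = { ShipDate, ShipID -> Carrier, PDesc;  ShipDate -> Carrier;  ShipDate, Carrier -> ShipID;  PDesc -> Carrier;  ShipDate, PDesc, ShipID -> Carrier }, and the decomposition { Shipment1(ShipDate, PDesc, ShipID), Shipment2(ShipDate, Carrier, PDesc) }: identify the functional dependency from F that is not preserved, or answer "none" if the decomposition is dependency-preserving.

ShipDate, ShipID → Carrier, PDesc: restricted closure across fragments reaches Carrier, PDesc.
ShipDate → Carrier lies within Shipment2.
ShipDate, Carrier → ShipID: restricted closure across fragments reaches ShipID.
PDesc → Carrier lies within Shipment2.
ShipDate, PDesc, ShipID → Carrier: restricted closure across fragments reaches Carrier.
Every dependency is enforceable on the fragments, so the decomposition is dependency-preserving.

none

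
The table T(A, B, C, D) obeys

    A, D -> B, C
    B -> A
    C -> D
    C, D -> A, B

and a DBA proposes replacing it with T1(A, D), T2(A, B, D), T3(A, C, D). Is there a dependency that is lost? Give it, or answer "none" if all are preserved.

A, D → B, C: restricted closure across fragments reaches B, C.
B → A lies within T2.
C → D lies within T3.
C, D → A, B: restricted closure across fragments reaches A, B.
Every dependency is enforceable on the fragments, so the decomposition is dependency-preserving.

none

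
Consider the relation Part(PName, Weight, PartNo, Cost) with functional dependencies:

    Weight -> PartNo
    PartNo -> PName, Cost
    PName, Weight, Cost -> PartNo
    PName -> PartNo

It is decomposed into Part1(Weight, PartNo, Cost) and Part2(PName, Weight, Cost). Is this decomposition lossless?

Yes

Common attributes: Part1 ∩ Part2 = {Weight, Cost}.
Closure of {Weight, Cost}: Weight → PartNo applies, adding PartNo; PartNo → PName, Cost applies, adding PName. So (Weight, Cost)⁺ = {PName, Weight, PartNo, Cost}.
This closure contains every attribute of Part1, so Part1 ∩ Part2 → Part1. The join is lossless.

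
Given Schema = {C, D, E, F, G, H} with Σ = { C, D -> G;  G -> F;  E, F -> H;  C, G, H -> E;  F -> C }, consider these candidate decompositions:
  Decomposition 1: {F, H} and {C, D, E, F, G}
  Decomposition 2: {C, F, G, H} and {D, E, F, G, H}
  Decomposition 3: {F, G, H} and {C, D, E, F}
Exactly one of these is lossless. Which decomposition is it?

Decomposition 1: common = {F}, closure = {C, F} → lossy.
Decomposition 2: common = {F, G, H}, closure = {C, E, F, G, H} → lossless.
Decomposition 3: common = {F}, closure = {C, F} → lossy.

Decomposition 2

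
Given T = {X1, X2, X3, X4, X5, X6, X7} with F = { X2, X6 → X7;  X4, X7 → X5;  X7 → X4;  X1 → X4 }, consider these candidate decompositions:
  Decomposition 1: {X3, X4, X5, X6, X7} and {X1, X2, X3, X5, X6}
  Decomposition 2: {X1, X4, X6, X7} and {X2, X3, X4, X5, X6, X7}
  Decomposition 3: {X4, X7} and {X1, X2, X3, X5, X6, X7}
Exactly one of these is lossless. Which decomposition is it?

Decomposition 3

Decomposition 1: common = {X3, X5, X6}, closure = {X3, X5, X6} → lossy.
Decomposition 2: common = {X4, X6, X7}, closure = {X4, X5, X6, X7} → lossy.
Decomposition 3: common = {X7}, closure = {X4, X5, X7} → lossless.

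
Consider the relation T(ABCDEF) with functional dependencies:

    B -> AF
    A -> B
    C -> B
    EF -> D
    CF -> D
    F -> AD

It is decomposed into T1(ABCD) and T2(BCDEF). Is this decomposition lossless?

Yes

Common attributes: T1 ∩ T2 = {BCD}.
Closure of {BCD}: B → AF applies, adding AF. So (BCD)⁺ = {ABCDF}.
This closure contains every attribute of T1, so T1 ∩ T2 → T1. The join is lossless.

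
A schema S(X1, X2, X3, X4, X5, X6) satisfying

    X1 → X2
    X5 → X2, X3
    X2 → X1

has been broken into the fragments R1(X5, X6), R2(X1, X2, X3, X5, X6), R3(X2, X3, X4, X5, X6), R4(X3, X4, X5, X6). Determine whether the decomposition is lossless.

Yes

Chase test. Columns are X1, X2, X3, X4, X5, X6; row i has aⱼ where attribute j ∈ Ri, else bᵢⱼ.
Initial tableau (one row per fragment):
  row 1: b11 b12 b13 b14 a5 a6
  row 2: a1 a2 a3 b24 a5 a6
  row 3: b31 a2 a3 a4 a5 a6
  row 4: b41 b42 a3 a4 a5 a6
Rows 1 and 2 agree on X5; apply X5→X2, X3 and equate their X2, X3 entries.
Rows 1 and 4 agree on X5; apply X5→X2, X3 and equate their X2, X3 entries.
Rows 1 and 2 agree on X2; apply X2→X1 and equate their X1 entries.
Rows 1 and 3 agree on X2; apply X2→X1 and equate their X1 entries.
Rows 1 and 4 agree on X2; apply X2→X1 and equate their X1 entries.
Row 3 is now all distinguished symbols — the join is lossless.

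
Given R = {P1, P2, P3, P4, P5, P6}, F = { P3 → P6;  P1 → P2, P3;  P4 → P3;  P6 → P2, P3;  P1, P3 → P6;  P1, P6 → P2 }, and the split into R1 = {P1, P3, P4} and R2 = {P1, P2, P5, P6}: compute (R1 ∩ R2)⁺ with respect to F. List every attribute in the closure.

P1, P2, P3, P6

R1 ∩ R2 = {P1}.
P1 → P2, P3 applies, adding P2, P3
P1, P3 → P6 applies, adding P6
Closure: {P1, P2, P3, P6}.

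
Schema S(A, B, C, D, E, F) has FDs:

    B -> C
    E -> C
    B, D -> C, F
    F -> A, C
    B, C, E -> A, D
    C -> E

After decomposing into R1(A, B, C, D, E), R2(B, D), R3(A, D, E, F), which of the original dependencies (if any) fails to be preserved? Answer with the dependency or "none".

Check B, D → C, F: no single fragment contains all of {B, C, D, F}, and the restricted closure of {B, D} across the fragments never reaches {C, F}.
B → C is preserved.
E → C is preserved.
F → A, C is preserved.
B, C, E → A, D is preserved.
C → E is preserved.

B, D -> C, F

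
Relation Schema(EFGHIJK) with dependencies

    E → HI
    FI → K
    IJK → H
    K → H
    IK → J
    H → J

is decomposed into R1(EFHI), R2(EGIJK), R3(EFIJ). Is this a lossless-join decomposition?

No

Chase test. Columns are EFGHIJK; row i has aⱼ where attribute j ∈ Ri, else bᵢⱼ.
Initial tableau (one row per fragment):
  row 1: a1 a2 b13 a4 a5 b16 b17
  row 2: a1 b22 a3 b24 a5 a6 a7
  row 3: a1 a2 b33 b34 a5 a6 b37
Rows 1 and 2 agree on E; apply E→HI and equate their HI entries.
Rows 1 and 3 agree on E; apply E→HI and equate their HI entries.
Rows 1 and 3 agree on FI; apply FI→K and equate their K entries.
Rows 1 and 3 agree on IK; apply IK→J and equate their J entries.
No row becomes fully distinguished — the join is lossy.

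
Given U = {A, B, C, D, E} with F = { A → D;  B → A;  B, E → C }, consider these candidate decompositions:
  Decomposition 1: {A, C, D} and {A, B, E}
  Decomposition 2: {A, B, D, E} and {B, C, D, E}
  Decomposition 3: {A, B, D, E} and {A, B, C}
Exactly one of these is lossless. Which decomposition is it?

Decomposition 1: common = {A}, closure = {A, D} → lossy.
Decomposition 2: common = {B, D, E}, closure = {A, B, C, D, E} → lossless.
Decomposition 3: common = {A, B}, closure = {A, B, D} → lossy.

Decomposition 2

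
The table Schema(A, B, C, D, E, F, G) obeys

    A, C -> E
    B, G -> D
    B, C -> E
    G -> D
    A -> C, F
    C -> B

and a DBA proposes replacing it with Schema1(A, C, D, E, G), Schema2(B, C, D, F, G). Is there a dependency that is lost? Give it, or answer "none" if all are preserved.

Check A → C, F: no single fragment contains all of {A, C, F}, and the restricted closure of {A} across the fragments never reaches {C, F}.
A, C → E is preserved.
B, G → D is preserved.
B, C → E is preserved.
G → D is preserved.
C → B is preserved.

A -> C, F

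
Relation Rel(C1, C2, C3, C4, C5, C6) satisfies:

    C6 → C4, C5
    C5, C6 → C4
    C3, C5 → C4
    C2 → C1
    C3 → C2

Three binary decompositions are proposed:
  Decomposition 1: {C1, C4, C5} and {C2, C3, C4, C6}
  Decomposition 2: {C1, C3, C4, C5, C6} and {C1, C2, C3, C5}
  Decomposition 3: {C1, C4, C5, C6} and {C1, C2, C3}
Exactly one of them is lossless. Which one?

Decomposition 2

Decomposition 1: common = {C4}, closure = {C4} → lossy.
Decomposition 2: common = {C1, C3, C5}, closure = {C1, C2, C3, C4, C5} → lossless.
Decomposition 3: common = {C1}, closure = {C1} → lossy.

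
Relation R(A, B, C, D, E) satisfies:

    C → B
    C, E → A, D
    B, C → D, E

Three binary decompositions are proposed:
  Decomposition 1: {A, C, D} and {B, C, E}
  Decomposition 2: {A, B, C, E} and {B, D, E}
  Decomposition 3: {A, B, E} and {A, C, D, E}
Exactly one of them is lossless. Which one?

Decomposition 1: common = {C}, closure = {A, B, C, D, E} → lossless.
Decomposition 2: common = {B, E}, closure = {B, E} → lossy.
Decomposition 3: common = {A, E}, closure = {A, E} → lossy.

Decomposition 1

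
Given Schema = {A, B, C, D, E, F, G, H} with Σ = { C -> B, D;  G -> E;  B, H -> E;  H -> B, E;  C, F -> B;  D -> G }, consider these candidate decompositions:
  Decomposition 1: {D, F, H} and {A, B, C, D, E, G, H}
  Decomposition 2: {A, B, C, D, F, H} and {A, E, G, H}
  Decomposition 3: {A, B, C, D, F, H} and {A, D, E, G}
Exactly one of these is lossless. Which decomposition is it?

Decomposition 1: common = {D, H}, closure = {B, D, E, G, H} → lossy.
Decomposition 2: common = {A, H}, closure = {A, B, E, H} → lossy.
Decomposition 3: common = {A, D}, closure = {A, D, E, G} → lossless.

Decomposition 3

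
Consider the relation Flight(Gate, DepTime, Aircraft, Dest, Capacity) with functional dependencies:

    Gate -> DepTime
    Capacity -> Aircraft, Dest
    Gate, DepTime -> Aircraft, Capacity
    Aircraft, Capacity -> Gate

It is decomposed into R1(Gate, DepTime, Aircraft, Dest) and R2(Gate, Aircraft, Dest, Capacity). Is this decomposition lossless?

Common attributes: R1 ∩ R2 = {Gate, Aircraft, Dest}.
Closure of {Gate, Aircraft, Dest}: Gate → DepTime applies, adding DepTime; Gate, DepTime → Aircraft, Capacity applies, adding Capacity. So (Gate, Aircraft, Dest)⁺ = {Gate, DepTime, Aircraft, Dest, Capacity}.
This closure contains every attribute of R1, so R1 ∩ R2 → R1. The join is lossless.

Yes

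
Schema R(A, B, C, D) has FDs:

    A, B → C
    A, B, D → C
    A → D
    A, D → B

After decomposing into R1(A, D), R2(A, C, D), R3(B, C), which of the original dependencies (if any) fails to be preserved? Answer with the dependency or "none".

Check A, D → B: no single fragment contains all of {A, B, D}, and the restricted closure of {A, D} across the fragments never reaches {B}.
A, B → C is preserved.
A, B, D → C is preserved.
A → D is preserved.

A, D → B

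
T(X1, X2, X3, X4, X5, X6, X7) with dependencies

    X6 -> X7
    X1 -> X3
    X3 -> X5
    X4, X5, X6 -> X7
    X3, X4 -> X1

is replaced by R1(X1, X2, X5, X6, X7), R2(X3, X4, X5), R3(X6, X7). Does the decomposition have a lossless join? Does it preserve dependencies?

Lossless test (chase): applying each FD to every pair of rows produces no changes in the tableau, so no row becomes fully distinguished — the join is lossy.
Dependency preservation: the restricted closure of {X1} across the fragments never reaches {X3}, so X1 → X3 cannot be enforced without a join — not preserved.

lossy and not dependency-preserving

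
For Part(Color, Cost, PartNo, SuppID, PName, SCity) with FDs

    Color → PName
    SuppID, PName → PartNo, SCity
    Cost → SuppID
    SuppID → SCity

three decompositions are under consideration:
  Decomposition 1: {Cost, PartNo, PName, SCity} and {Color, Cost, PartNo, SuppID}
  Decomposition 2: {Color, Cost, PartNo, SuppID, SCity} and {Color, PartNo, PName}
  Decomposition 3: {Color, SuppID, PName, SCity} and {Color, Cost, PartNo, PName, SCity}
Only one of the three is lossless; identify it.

Decomposition 1: common = {Cost, PartNo}, closure = {Cost, PartNo, SuppID, SCity} → lossy.
Decomposition 2: common = {Color, PartNo}, closure = {Color, PartNo, PName} → lossless.
Decomposition 3: common = {Color, PName, SCity}, closure = {Color, PName, SCity} → lossy.

Decomposition 2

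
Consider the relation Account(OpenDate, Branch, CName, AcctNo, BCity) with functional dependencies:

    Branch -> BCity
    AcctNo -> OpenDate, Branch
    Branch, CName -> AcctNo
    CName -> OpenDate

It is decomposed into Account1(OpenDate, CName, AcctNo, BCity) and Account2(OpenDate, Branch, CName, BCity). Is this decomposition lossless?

Common attributes: Account1 ∩ Account2 = {OpenDate, CName, BCity}.
No dependency enlarges {OpenDate, CName, BCity}, so (OpenDate, CName, BCity)⁺ = {OpenDate, CName, BCity}.
The closure contains neither all of Account1 = {OpenDate, CName, AcctNo, BCity} nor all of Account2 = {OpenDate, Branch, CName, BCity}, so the common attributes are not a superkey of either fragment. The join is lossy.

No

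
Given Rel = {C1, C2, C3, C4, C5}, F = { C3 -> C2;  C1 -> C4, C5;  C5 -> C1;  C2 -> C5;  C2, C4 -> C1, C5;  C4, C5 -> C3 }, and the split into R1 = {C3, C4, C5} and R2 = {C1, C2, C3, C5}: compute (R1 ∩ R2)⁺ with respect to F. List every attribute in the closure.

C1, C2, C3, C4, C5

R1 ∩ R2 = {C3, C5}.
C3 → C2 applies, adding C2
C5 → C1 applies, adding C1
C1 → C4, C5 applies, adding C4
Closure: {C1, C2, C3, C4, C5}.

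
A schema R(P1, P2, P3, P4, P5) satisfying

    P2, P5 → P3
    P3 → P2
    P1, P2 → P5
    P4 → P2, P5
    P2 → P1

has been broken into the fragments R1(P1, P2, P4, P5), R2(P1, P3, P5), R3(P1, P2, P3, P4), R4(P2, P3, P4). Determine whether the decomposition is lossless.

Yes

Chase test. Columns are P1, P2, P3, P4, P5; row i has aⱼ where attribute j ∈ Ri, else bᵢⱼ.
Initial tableau (one row per fragment):
  row 1: a1 a2 b13 a4 a5
  row 2: a1 b22 a3 b24 a5
  row 3: a1 a2 a3 a4 b35
  row 4: b41 a2 a3 a4 b45
Rows 2 and 3 agree on P3; apply P3→P2 and equate their P2 entries.
Rows 1 and 3 agree on P1, P2; apply P1, P2→P5 and equate their P5 entries.
Rows 1 and 4 agree on P4; apply P4→P2, P5 and equate their P2, P5 entries.
Rows 1 and 4 agree on P2; apply P2→P1 and equate their P1 entries.
Rows 1 and 2 agree on P2, P5; apply P2, P5→P3 and equate their P3 entries.
Row 1 is now all distinguished symbols — the join is lossless.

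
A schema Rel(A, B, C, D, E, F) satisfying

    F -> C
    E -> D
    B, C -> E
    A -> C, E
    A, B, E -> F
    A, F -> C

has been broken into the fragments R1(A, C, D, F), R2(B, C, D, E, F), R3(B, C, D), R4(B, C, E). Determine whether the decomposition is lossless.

Chase test. Columns are A, B, C, D, E, F; row i has aⱼ where attribute j ∈ Ri, else bᵢⱼ.
Initial tableau (one row per fragment):
  row 1: a1 b12 a3 a4 b15 a6
  row 2: b21 a2 a3 a4 a5 a6
  row 3: b31 a2 a3 a4 b35 b36
  row 4: b41 a2 a3 b44 a5 b46
Rows 2 and 4 agree on E; apply E→D and equate their D entries.
Rows 2 and 3 agree on B, C; apply B, C→E and equate their E entries.
No row becomes fully distinguished — the join is lossy.

No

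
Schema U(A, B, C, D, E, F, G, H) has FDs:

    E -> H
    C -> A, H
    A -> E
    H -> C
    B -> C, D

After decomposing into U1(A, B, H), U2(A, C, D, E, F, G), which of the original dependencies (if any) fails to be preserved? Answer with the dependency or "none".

Check B → C, D: no single fragment contains all of {B, C, D}, and the restricted closure of {B} across the fragments never reaches {C, D}.
E → H is preserved.
C → A, H is preserved.
A → E is preserved.
H → C is preserved.

B -> C, D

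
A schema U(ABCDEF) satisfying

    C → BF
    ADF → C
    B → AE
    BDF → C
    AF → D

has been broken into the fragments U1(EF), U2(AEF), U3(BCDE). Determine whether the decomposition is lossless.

No

Chase test. Columns are ABCDEF; row i has aⱼ where attribute j ∈ Ui, else bᵢⱼ.
Initial tableau (one row per fragment):
  row 1: b11 b12 b13 b14 a5 a6
  row 2: a1 b22 b23 b24 a5 a6
  row 3: b31 a2 a3 a4 a5 b36
No row becomes fully distinguished — the join is lossy.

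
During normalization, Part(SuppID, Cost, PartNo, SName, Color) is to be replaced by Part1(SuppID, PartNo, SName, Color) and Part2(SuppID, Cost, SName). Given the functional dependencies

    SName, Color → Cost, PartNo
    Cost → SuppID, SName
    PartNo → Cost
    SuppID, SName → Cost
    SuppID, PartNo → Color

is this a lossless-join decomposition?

Yes

Common attributes: Part1 ∩ Part2 = {SuppID, SName}.
Closure of {SuppID, SName}: SuppID, SName → Cost applies, adding Cost. So (SuppID, SName)⁺ = {SuppID, Cost, SName}.
This closure contains every attribute of Part2, so Part1 ∩ Part2 → Part2. The join is lossless.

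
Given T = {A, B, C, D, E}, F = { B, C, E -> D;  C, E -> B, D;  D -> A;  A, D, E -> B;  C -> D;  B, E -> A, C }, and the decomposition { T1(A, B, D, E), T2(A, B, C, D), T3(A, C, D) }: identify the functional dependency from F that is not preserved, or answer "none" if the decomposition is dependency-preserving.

Check B, E → A, C: no single fragment contains all of {A, B, C, E}, and the restricted closure of {B, E} across the fragments never reaches {A, C}.
B, C, E → D is preserved.
C, E → B, D is preserved.
D → A is preserved.
A, D, E → B is preserved.
C → D is preserved.

B, E -> A, C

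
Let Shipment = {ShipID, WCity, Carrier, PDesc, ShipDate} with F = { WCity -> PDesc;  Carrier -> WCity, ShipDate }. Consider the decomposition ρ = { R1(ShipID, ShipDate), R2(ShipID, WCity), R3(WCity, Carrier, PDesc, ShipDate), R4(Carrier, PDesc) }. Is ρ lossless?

Chase test. Columns are ShipID, WCity, Carrier, PDesc, ShipDate; row i has aⱼ where attribute j ∈ Ri, else bᵢⱼ.
Initial tableau (one row per fragment):
  row 1: a1 b12 b13 b14 a5
  row 2: a1 a2 b23 b24 b25
  row 3: b31 a2 a3 a4 a5
  row 4: b41 b42 a3 a4 b45
Rows 2 and 3 agree on WCity; apply WCity→PDesc and equate their PDesc entries.
Rows 3 and 4 agree on Carrier; apply Carrier→WCity, ShipDate and equate their WCity, ShipDate entries.
No row becomes fully distinguished — the join is lossy.

No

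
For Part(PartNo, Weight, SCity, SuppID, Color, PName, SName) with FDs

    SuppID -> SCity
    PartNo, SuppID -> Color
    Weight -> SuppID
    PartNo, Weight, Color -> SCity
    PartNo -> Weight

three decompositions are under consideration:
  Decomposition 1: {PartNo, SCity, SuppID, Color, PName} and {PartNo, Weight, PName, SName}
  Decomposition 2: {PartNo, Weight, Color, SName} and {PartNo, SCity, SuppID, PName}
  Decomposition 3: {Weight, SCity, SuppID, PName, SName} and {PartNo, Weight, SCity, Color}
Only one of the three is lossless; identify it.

Decomposition 1

Decomposition 1: common = {PartNo, PName}, closure = {PartNo, Weight, SCity, SuppID, Color, PName} → lossless.
Decomposition 2: common = {PartNo}, closure = {PartNo, Weight, SCity, SuppID, Color} → lossy.
Decomposition 3: common = {Weight, SCity}, closure = {Weight, SCity, SuppID} → lossy.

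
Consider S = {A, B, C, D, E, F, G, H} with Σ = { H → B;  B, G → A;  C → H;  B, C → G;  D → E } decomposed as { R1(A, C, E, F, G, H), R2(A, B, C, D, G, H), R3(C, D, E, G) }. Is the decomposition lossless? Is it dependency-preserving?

lossy but dependency-preserving

Lossless test (chase): Rows 1 and 2 agree on H; apply H→B and equate their B entries. Rows 1 and 3 agree on C; apply C→H and equate their H entries. Rows 2 and 3 agree on D; apply D→E and equate their E entries. Rows 1 and 3 agree on H; apply H→B and equate their B entries. Rows 1 and 3 agree on B, G; apply B, G→A and equate their A entries. No row becomes fully distinguished — the join is lossy.
Dependency preservation: every FD's attributes lie within a single fragment, so each can be enforced locally — preserved.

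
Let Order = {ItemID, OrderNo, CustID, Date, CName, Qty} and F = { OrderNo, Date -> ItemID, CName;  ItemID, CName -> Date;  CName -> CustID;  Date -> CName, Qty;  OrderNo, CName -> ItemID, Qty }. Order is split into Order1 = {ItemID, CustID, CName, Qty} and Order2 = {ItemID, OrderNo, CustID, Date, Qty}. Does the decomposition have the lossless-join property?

Common attributes: Order1 ∩ Order2 = {ItemID, CustID, Qty}.
No dependency enlarges {ItemID, CustID, Qty}, so (ItemID, CustID, Qty)⁺ = {ItemID, CustID, Qty}.
The closure contains neither all of Order1 = {ItemID, CustID, CName, Qty} nor all of Order2 = {ItemID, OrderNo, CustID, Date, Qty}, so the common attributes are not a superkey of either fragment. The join is lossy.

No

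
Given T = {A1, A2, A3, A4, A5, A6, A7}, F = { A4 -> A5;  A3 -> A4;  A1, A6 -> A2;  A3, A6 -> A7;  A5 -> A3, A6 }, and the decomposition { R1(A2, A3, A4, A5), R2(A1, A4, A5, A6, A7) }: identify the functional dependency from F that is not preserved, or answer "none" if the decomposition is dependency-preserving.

Check A1, A6 → A2: no single fragment contains all of {A1, A2, A6}, and the restricted closure of {A1, A6} across the fragments never reaches {A2}.
A4 → A5 is preserved.
A3 → A4 is preserved.
A3, A6 → A7 is preserved.
A5 → A3, A6 is preserved.

A1, A6 -> A2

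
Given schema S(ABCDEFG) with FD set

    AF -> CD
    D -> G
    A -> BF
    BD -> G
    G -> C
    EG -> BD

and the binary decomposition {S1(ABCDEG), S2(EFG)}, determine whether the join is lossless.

Common attributes: S1 ∩ S2 = {EG}.
Closure of {EG}: G → C applies, adding C; EG → BD applies, adding BD. So (EG)⁺ = {BCDEG}.
The closure contains neither all of S1 = {ABCDEG} nor all of S2 = {EFG}, so the common attributes are not a superkey of either fragment. The join is lossy.

No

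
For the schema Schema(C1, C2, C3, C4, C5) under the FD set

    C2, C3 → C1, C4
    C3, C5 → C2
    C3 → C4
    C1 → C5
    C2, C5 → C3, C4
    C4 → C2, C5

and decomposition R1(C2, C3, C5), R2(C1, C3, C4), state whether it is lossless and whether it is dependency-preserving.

Lossless test: (C3)⁺ = {C1, C2, C3, C4, C5}, which contains all of one fragment — lossless.
Dependency preservation: the restricted closure of {C1} across the fragments never reaches {C5}, so C1 → C5 cannot be enforced without a join — not preserved.

lossless but not dependency-preserving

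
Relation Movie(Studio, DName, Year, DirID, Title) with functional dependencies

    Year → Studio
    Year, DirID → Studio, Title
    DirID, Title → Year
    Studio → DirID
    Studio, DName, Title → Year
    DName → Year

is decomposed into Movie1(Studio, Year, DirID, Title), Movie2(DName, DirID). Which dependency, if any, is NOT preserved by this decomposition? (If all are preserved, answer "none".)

DName → Year

Check DName → Year: no single fragment contains all of {DName, Year}, and the restricted closure of {DName} across the fragments never reaches {Year}.
Year → Studio is preserved.
Year, DirID → Studio, Title is preserved.
DirID, Title → Year is preserved.
Studio → DirID is preserved.
Studio, DName, Title → Year is preserved.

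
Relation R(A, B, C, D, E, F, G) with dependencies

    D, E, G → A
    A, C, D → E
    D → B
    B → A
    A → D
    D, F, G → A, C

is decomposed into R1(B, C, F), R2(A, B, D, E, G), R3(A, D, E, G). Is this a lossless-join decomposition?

Chase test. Columns are A, B, C, D, E, F, G; row i has aⱼ where attribute j ∈ Ri, else bᵢⱼ.
Initial tableau (one row per fragment):
  row 1: b11 a2 a3 b14 b15 a6 b17
  row 2: a1 a2 b23 a4 a5 b26 a7
  row 3: a1 b32 b33 a4 a5 b36 a7
Rows 2 and 3 agree on D; apply D→B and equate their B entries.
Rows 1 and 2 agree on B; apply B→A and equate their A entries.
Rows 1 and 2 agree on A; apply A→D and equate their D entries.
No row becomes fully distinguished — the join is lossy.

No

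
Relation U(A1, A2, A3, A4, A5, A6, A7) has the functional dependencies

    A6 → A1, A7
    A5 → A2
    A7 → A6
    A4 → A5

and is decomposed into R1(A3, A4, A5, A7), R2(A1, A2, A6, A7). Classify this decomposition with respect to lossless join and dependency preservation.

Lossless test: (A7)⁺ = {A1, A6, A7}, which is a superkey of neither fragment — lossy.
Dependency preservation: the restricted closure of {A5} across the fragments never reaches {A2}, so A5 → A2 cannot be enforced without a join — not preserved.

lossy and not dependency-preserving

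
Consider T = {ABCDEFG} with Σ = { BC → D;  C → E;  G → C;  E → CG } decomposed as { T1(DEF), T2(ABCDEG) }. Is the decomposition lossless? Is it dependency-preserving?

lossy but dependency-preserving

Lossless test: (DE)⁺ = {CDEG}, which is a superkey of neither fragment — lossy.
Dependency preservation: every FD's attributes lie within a single fragment, so each can be enforced locally — preserved.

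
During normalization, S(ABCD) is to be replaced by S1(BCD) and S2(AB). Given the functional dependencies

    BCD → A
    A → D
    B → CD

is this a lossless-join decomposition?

Common attributes: S1 ∩ S2 = {B}.
Closure of {B}: B → CD applies, adding CD; BCD → A applies, adding A. So (B)⁺ = {ABCD}.
This closure contains every attribute of S1, so S1 ∩ S2 → S1. The join is lossless.

Yes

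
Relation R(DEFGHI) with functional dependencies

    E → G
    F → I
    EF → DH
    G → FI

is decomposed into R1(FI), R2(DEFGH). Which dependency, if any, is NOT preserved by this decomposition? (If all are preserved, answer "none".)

none

E → G lies within R2.
F → I lies within R1.
EF → DH lies within R2.
G → FI: restricted closure across fragments reaches FI.
Every dependency is enforceable on the fragments, so the decomposition is dependency-preserving.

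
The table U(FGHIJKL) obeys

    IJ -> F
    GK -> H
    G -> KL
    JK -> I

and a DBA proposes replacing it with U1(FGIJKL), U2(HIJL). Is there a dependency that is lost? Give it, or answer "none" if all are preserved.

GK -> H

Check GK → H: no single fragment contains all of {GHK}, and the restricted closure of {GK} across the fragments never reaches {H}.
IJ → F is preserved.
G → KL is preserved.
JK → I is preserved.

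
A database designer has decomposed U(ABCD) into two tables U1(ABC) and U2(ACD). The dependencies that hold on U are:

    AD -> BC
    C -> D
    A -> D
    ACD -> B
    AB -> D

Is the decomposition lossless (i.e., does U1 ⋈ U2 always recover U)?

Common attributes: U1 ∩ U2 = {AC}.
Closure of {AC}: C → D applies, adding D; ACD → B applies, adding B. So (AC)⁺ = {ABCD}.
This closure contains every attribute of U1, so U1 ∩ U2 → U1. The join is lossless.

Yes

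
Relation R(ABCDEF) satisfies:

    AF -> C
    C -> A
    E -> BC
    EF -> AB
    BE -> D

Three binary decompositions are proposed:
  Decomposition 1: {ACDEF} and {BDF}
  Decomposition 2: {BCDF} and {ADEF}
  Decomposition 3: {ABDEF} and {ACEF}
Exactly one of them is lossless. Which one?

Decomposition 3

Decomposition 1: common = {DF}, closure = {DF} → lossy.
Decomposition 2: common = {DF}, closure = {DF} → lossy.
Decomposition 3: common = {AEF}, closure = {ABCDEF} → lossless.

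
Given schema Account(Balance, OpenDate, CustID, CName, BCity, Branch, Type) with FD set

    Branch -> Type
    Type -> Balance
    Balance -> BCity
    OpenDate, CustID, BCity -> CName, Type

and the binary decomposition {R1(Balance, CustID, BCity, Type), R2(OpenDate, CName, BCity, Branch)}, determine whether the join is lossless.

No

Common attributes: R1 ∩ R2 = {BCity}.
No dependency enlarges {BCity}, so (BCity)⁺ = {BCity}.
The closure contains neither all of R1 = {Balance, CustID, BCity, Type} nor all of R2 = {OpenDate, CName, BCity, Branch}, so the common attributes are not a superkey of either fragment. The join is lossy.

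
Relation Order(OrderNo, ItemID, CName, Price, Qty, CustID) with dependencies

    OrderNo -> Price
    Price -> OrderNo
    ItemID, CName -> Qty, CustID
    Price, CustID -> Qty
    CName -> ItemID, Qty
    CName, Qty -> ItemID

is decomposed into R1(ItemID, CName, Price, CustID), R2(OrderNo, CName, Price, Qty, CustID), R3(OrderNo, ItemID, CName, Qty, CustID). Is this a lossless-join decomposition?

Yes

Chase test. Columns are OrderNo, ItemID, CName, Price, Qty, CustID; row i has aⱼ where attribute j ∈ Ri, else bᵢⱼ.
Initial tableau (one row per fragment):
  row 1: b11 a2 a3 a4 b15 a6
  row 2: a1 b22 a3 a4 a5 a6
  row 3: a1 a2 a3 b34 a5 a6
Rows 2 and 3 agree on OrderNo; apply OrderNo→Price and equate their Price entries.
Rows 1 and 2 agree on Price; apply Price→OrderNo and equate their OrderNo entries.
Rows 1 and 3 agree on ItemID, CName; apply ItemID, CName→Qty, CustID and equate their Qty, CustID entries.
Rows 1 and 2 agree on CName; apply CName→ItemID, Qty and equate their ItemID, Qty entries.
Row 1 is now all distinguished symbols — the join is lossless.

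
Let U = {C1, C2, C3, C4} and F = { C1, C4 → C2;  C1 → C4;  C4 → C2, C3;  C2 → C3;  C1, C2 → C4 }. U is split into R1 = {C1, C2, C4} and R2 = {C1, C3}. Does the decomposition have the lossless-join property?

Yes

Common attributes: R1 ∩ R2 = {C1}.
Closure of {C1}: C1 → C4 applies, adding C4; C4 → C2, C3 applies, adding C2, C3. So (C1)⁺ = {C1, C2, C3, C4}.
This closure contains every attribute of R1, so R1 ∩ R2 → R1. The join is lossless.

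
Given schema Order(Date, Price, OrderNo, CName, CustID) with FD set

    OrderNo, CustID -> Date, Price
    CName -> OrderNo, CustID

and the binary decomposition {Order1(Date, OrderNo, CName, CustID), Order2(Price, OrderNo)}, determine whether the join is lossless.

No

Common attributes: Order1 ∩ Order2 = {OrderNo}.
No dependency enlarges {OrderNo}, so (OrderNo)⁺ = {OrderNo}.
The closure contains neither all of Order1 = {Date, OrderNo, CName, CustID} nor all of Order2 = {Price, OrderNo}, so the common attributes are not a superkey of either fragment. The join is lossy.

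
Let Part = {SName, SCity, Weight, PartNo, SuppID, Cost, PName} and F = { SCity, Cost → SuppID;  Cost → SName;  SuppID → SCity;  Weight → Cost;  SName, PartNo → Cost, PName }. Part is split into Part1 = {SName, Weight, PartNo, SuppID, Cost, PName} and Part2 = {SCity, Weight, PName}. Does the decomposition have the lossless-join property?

Common attributes: Part1 ∩ Part2 = {Weight, PName}.
Closure of {Weight, PName}: Weight → Cost applies, adding Cost; Cost → SName applies, adding SName. So (Weight, PName)⁺ = {SName, Weight, Cost, PName}.
The closure contains neither all of Part1 = {SName, Weight, PartNo, SuppID, Cost, PName} nor all of Part2 = {SCity, Weight, PName}, so the common attributes are not a superkey of either fragment. The join is lossy.

No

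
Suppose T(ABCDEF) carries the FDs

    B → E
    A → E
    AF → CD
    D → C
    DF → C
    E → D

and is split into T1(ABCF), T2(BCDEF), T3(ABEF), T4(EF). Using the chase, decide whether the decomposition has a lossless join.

Yes

Chase test. Columns are ABCDEF; row i has aⱼ where attribute j ∈ Ti, else bᵢⱼ.
Initial tableau (one row per fragment):
  row 1: a1 a2 a3 b14 b15 a6
  row 2: b21 a2 a3 a4 a5 a6
  row 3: a1 a2 b33 b34 a5 a6
  row 4: b41 b42 b43 b44 a5 a6
Rows 1 and 2 agree on B; apply B→E and equate their E entries.
Rows 1 and 3 agree on AF; apply AF→CD and equate their CD entries.
Rows 1 and 2 agree on E; apply E→D and equate their D entries.
Rows 1 and 4 agree on E; apply E→D and equate their D entries.
Rows 1 and 4 agree on D; apply D→C and equate their C entries.
Row 1 is now all distinguished symbols — the join is lossless.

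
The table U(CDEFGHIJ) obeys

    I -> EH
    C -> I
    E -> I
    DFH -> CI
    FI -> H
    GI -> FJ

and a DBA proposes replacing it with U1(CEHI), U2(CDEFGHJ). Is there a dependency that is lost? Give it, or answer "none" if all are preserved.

none

I → EH lies within U1.
C → I lies within U1.
E → I lies within U1.
DFH → CI: restricted closure across fragments reaches CI.
FI → H: restricted closure across fragments reaches H.
GI → FJ: restricted closure across fragments reaches FJ.
Every dependency is enforceable on the fragments, so the decomposition is dependency-preserving.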